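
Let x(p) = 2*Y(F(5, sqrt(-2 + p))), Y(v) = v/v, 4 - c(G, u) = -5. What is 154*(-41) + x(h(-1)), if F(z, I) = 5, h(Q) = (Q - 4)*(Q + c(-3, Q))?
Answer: -6312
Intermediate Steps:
c(G, u) = 9 (c(G, u) = 4 - 1*(-5) = 4 + 5 = 9)
h(Q) = (-4 + Q)*(9 + Q) (h(Q) = (Q - 4)*(Q + 9) = (-4 + Q)*(9 + Q))
Y(v) = 1
x(p) = 2 (x(p) = 2*1 = 2)
154*(-41) + x(h(-1)) = 154*(-41) + 2 = -6314 + 2 = -6312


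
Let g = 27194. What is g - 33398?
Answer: -6204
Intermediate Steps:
g - 33398 = 27194 - 33398 = -6204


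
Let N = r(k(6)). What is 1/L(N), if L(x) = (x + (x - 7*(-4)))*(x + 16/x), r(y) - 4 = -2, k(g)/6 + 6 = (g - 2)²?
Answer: 1/320 ≈ 0.0031250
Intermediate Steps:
k(g) = -36 + 6*(-2 + g)² (k(g) = -36 + 6*(g - 2)² = -36 + 6*(-2 + g)²)
r(y) = 2 (r(y) = 4 - 2 = 2)
N = 2
L(x) = (28 + 2*x)*(x + 16/x) (L(x) = (x + (x + 28))*(x + 16/x) = (x + (28 + x))*(x + 16/x) = (28 + 2*x)*(x + 16/x))
1/L(N) = 1/(32 + 2*2² + 28*2 + 448/2) = 1/(32 + 2*4 + 56 + 448*(½)) = 1/(32 + 8 + 56 + 224) = 1/320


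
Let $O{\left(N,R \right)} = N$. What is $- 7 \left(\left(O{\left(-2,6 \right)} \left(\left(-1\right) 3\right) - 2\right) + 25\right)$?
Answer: $-203$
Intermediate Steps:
$- 7 \left(\left(O{\left(-2,6 \right)} \left(\left(-1\right) 3\right) - 2\right) + 25\right) = - 7 \left(\left(- 2 \left(\left(-1\right) 3\right) - 2\right) + 25\right) = - 7 \left(\left(\left(-2\right) \left(-3\right) - 2\right) + 25\right) = - 7 \left(\left(6 - 2\right) + 25\right) = - 7 \left(4 + 25\right) = \left(-7\right) 29 = -203$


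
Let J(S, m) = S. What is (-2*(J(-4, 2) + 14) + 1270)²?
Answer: 1562500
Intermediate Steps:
(-2*(J(-4, 2) + 14) + 1270)² = (-2*(-4 + 14) + 1270)² = (-2*10 + 1270)² = (-20 + 1270)² = 1250² = 1562500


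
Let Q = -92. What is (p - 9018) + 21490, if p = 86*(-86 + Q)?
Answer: -2836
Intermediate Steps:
p = -15308 (p = 86*(-86 - 92) = 86*(-178) = -15308)
(p - 9018) + 21490 = (-15308 - 9018) + 21490 = -24326 + 21490 = -2836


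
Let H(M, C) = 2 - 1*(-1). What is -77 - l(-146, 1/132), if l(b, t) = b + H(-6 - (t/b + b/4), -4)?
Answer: 66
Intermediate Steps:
H(M, C) = 3 (H(M, C) = 2 + 1 = 3)
l(b, t) = 3 + b (l(b, t) = b + 3 = 3 + b)
-77 - l(-146, 1/132) = -77 - (3 - 146) = -77 - 1*(-143) = -77 + 143 = 66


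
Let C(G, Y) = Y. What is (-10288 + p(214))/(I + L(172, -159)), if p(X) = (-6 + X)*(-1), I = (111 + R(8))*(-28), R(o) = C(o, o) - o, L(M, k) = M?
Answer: 1312/367 ≈ 3.5749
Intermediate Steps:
R(o) = 0 (R(o) = o - o = 0)
I = -3108 (I = (111 + 0)*(-28) = 111*(-28) = -3108)
p(X) = 6 - X
(-10288 + p(214))/(I + L(172, -159)) = (-10288 + (6 - 1*214))/(-3108 + 172) = (-10288 + (6 - 214))/(-2936) = (-10288 - 208)*(-1/2936) = -10496*(-1/2936) = 1312/367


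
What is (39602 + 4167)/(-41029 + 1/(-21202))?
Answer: -927990338/869896859 ≈ -1.0668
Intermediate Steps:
(39602 + 4167)/(-41029 + 1/(-21202)) = 43769/(-41029 - 1/21202) = 43769/(-869896859/21202) = 43769*(-21202/869896859) = -927990338/869896859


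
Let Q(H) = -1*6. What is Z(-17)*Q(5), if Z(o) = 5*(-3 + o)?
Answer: 600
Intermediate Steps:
Q(H) = -6
Z(o) = -15 + 5*o
Z(-17)*Q(5) = (-15 + 5*(-17))*(-6) = (-15 - 85)*(-6) = -100*(-6) = 600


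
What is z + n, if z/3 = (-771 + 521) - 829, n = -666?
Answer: -3903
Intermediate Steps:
z = -3237 (z = 3*((-771 + 521) - 829) = 3*(-250 - 829) = 3*(-1079) = -3237)
z + n = -3237 - 666 = -3903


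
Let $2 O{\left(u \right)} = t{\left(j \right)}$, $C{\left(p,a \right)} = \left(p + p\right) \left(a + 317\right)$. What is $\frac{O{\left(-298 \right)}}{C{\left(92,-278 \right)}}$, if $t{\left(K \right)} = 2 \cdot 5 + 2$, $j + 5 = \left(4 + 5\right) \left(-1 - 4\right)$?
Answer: $\frac{1}{1196} \approx 0.00083612$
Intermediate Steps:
$j = -50$ ($j = -5 + \left(4 + 5\right) \left(-1 - 4\right) = -5 + 9 \left(-5\right) = -5 - 45 = -50$)
$C{\left(p,a \right)} = 2 p \left(317 + a\right)$
$t{\left(K \right)} = 12$ ($t{\left(K \right)} = 10 + 2 = 12$)
$O{\left(u \right)} = 6$ ($O{\left(u \right)} = \frac{1}{2} \cdot 12 = 6$)
$\frac{O{\left(-298 \right)}}{C{\left(92,-278 \right)}} = \frac{6}{2 \cdot 92 \left(317 - 278\right)} = \frac{6}{2 \cdot 92 \cdot 39} = \frac{6}{7176} = 6 \cdot \frac{1}{7176} = \frac{1}{1196}$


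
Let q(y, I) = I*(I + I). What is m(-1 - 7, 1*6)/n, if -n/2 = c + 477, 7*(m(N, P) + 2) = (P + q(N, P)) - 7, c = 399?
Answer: -19/4088 ≈ -0.0046477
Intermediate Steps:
q(y, I) = 2*I² (q(y, I) = I*(2*I) = 2*I²)
m(N, P) = -3 + P/7 + 2*P²/7 (m(N, P) = -2 + ((P + 2*P²) - 7)/7 = -2 + (-7 + P + 2*P²)/7 = -2 + (-1 + P/7 + 2*P²/7) = -3 + P/7 + 2*P²/7)
n = -1752 (n = -2*(399 + 477) = -2*876 = -1752)
m(-1 - 7, 1*6)/n = (-3 + (1*6)/7 + 2*(1*6)²/7)/(-1752) = (-3 + (⅐)*6 + (2/7)*6²)*(-1/1752) = (-3 + 6/7 + (2/7)*36)*(-1/1752) = (-3 + 6/7 + 72/7)*(-1/1752) = (57/7)*(-1/1752) = -19/4088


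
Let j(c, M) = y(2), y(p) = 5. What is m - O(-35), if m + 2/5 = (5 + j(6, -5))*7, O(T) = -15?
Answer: 423/5 ≈ 84.600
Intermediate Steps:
j(c, M) = 5
m = 348/5 (m = -⅖ + (5 + 5)*7 = -⅖ + 10*7 = -⅖ + 70 = 348/5 ≈ 69.600)
m - O(-35) = 348/5 - 1*(-15) = 348/5 + 15 = 423/5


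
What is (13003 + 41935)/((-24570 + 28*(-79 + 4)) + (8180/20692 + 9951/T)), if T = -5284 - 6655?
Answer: -1696497718643/823589091379 ≈ -2.0599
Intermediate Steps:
T = -11939
(13003 + 41935)/((-24570 + 28*(-79 + 4)) + (8180/20692 + 9951/T)) = (13003 + 41935)/((-24570 + 28*(-79 + 4)) + (8180/20692 + 9951/(-11939))) = 54938/((-24570 + 28*(-75)) + (8180*(1/20692) + 9951*(-1/11939))) = 54938/((-24570 - 2100) + (2045/5173 - 9951/11939)) = 54938/(-26670 - 27061268/61760447) = 54938/(-1647178182758/61760447) = 54938*(-61760447/1647178182758) = -1696497718643/823589091379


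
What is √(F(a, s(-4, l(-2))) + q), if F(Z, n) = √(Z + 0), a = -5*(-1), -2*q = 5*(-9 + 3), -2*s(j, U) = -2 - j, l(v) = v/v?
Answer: √(15 + √5) ≈ 4.1516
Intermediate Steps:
l(v) = 1
s(j, U) = 1 + j/2 (s(j, U) = -(-2 - j)/2 = 1 + j/2)
q = 15 (q = -5*(-9 + 3)/2 = -5*(-6)/2 = -½*(-30) = 15)
a = 5
F(Z, n) = √Z
√(F(a, s(-4, l(-2))) + q) = √(√5 + 15) = √(15 + √5)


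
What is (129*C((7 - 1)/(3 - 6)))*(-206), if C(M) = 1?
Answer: -26574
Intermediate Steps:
(129*C((7 - 1)/(3 - 6)))*(-206) = (129*1)*(-206) = 129*(-206) = -26574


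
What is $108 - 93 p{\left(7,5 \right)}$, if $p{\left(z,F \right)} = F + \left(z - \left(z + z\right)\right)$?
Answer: $294$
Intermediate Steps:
$p{\left(z,F \right)} = F - z$ ($p{\left(z,F \right)} = F + \left(z - 2 z\right) = F - z$)
$108 - 93 p{\left(7,5 \right)} = 108 - 93 \left(5 - 7\right) = 108 - -186 = 108 + 186 = 294$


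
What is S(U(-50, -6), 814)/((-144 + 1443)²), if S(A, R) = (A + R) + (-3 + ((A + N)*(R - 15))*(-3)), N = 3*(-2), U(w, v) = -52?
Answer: 46595/562467 ≈ 0.082840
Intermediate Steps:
N = -6
S(A, R) = -3 + A + R - 3*(-15 + R)*(-6 + A) (S(A, R) = (A + R) + (-3 + ((A - 6)*(R - 15))*(-3)) = (A + R) + (-3 + ((-6 + A)*(-15 + R))*(-3)) = (A + R) + (-3 + ((-15 + R)*(-6 + A))*(-3)) = (A + R) + (-3 - 3*(-15 + R)*(-6 + A)) = -3 + A + R - 3*(-15 + R)*(-6 + A))
S(U(-50, -6), 814)/((-144 + 1443)²) = (-273 + 19*814 + 46*(-52) - 3*(-52)*814)/((-144 + 1443)²) = (-273 + 15466 - 2392 + 126984)/(1299²) = 139785/1687401 = 139785*(1/1687401) = 46595/562467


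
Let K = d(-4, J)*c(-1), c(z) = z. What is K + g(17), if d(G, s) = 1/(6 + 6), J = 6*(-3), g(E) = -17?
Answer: -205/12 ≈ -17.083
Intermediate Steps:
J = -18
d(G, s) = 1/12
K = -1/12 (K = (1/12)*(-1) = -1/12 ≈ -0.083333)
K + g(17) = -1/12 - 17 = -205/12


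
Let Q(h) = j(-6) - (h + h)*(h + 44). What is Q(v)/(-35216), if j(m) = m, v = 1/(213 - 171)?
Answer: 7141/31060512 ≈ 0.00022991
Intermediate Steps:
v = 1/42 ≈ 0.023810
Q(h) = -6 - 2*h*(44 + h) (Q(h) = -6 - (h + h)*(h + 44) = -6 - 2*h*(44 + h))
Q(v)/(-35216) = (-6 - 88*1/42 - 2*(1/42)²)/(-35216) = (-6 - 44/21 - 2*1/1764)*(-1/35216) = (-6 - 44/21 - 1/882)*(-1/35216) = -7141/882*(-1/35216) = 7141/31060512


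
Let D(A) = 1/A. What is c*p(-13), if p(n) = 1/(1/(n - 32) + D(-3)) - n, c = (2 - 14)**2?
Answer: 1467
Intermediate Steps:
c = 144 (c = (-12)**2 = 144)
D(A) = 1/A
p(n) = 1/(-1/3 + 1/(-32 + n)) - n (p(n) = 1/(1/(n - 32) + 1/(-3)) - n = 1/(1/(-32 + n) - 1/3) - n = 1/(-1/3 + 1/(-32 + n)) - n)
c*p(-13) = 144*((-96 + (-13)**2 - 32*(-13))/(35 - 1*(-13))) = 144*((-96 + 169 + 416)/(35 + 13)) = 144*(489/48) = 144*((1/48)*489) = 144*(163/16) = 1467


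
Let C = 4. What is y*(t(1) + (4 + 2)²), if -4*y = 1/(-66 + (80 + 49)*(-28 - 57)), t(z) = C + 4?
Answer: 11/11031 ≈ 0.00099719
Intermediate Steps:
t(z) = 8 (t(z) = 4 + 4 = 8)
y = 1/44124 (y = -1/(4*(-66 + (80 + 49)*(-28 - 57))) = -1/(4*(-66 + 129*(-85))) = -1/(4*(-66 - 10965)) = -¼/(-11031) = -¼*(-1/11031) = 1/44124 ≈ 2.2663e-5)
y*(t(1) + (4 + 2)²) = (8 + (4 + 2)²)/44124 = (8 + 6²)/44124 = (8 + 36)/44124 = (1/44124)*44 = 11/11031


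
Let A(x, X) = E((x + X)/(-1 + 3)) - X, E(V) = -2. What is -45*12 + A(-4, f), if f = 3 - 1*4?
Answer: -541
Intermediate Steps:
f = -1 (f = 3 - 4 = -1)
A(x, X) = -2 - X
-45*12 + A(-4, f) = -45*12 + (-2 - 1*(-1)) = -540 + (-2 + 1) = -540 - 1 = -541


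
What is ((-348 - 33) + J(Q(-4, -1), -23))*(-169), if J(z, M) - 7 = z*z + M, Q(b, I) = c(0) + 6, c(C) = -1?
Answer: 62868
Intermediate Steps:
Q(b, I) = 5 (Q(b, I) = -1 + 6 = 5)
J(z, M) = 7 + M + z**2 (J(z, M) = 7 + (z*z + M) = 7 + (z**2 + M) = 7 + (M + z**2) = 7 + M + z**2)
((-348 - 33) + J(Q(-4, -1), -23))*(-169) = ((-348 - 33) + (7 - 23 + 5**2))*(-169) = (-381 + (7 - 23 + 25))*(-169) = (-381 + 9)*(-169) = -372*(-169) = 62868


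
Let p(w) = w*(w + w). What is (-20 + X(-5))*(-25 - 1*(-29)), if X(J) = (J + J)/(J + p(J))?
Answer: -728/9 ≈ -80.889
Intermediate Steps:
p(w) = 2*w² (p(w) = w*(2*w) = 2*w²)
X(J) = 2*J/(J + 2*J²) (X(J) = (J + J)/(J + 2*J²) = (2*J)/(J + 2*J²) = 2*J/(J + 2*J²))
(-20 + X(-5))*(-25 - 1*(-29)) = (-20 + 2/(1 + 2*(-5)))*(-25 - 1*(-29)) = (-20 + 2/(1 - 10))*(-25 + 29) = (-20 + 2/(-9))*4 = (-20 + 2*(-⅑))*4 = (-20 - 2/9)*4 = -182/9*4 = -728/9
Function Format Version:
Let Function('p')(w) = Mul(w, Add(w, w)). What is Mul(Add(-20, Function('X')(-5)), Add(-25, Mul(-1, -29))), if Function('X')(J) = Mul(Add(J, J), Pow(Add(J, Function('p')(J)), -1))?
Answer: Rational(-728, 9) ≈ -80.889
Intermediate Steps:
Function('p')(w) = Mul(2, Pow(w, 2)) (Function('p')(w) = Mul(w, Mul(2, w)) = Mul(2, Pow(w, 2)))
Function('X')(J) = Mul(2, J, Pow(Add(J, Mul(2, Pow(J, 2))), -1)) (Function('X')(J) = Mul(Add(J, J), Pow(Add(J, Mul(2, Pow(J, 2))), -1)) = Mul(Mul(2, J), Pow(Add(J, Mul(2, Pow(J, 2))), -1)) = Mul(2, J, Pow(Add(J, Mul(2, Pow(J, 2))), -1)))
Mul(Add(-20, Function('X')(-5)), Add(-25, Mul(-1, -29))) = Mul(Add(-20, Mul(2, Pow(Add(1, Mul(2, -5)), -1))), Add(-25, Mul(-1, -29))) = Mul(Add(-20, Mul(2, Pow(Add(1, -10), -1))), Add(-25, 29)) = Mul(Add(-20, Mul(2, Pow(-9, -1))), 4) = Mul(Add(-20, Mul(2, Rational(-1, 9))), 4) = Mul(Add(-20, Rational(-2, 9)), 4) = Mul(Rational(-182, 9), 4) = Rational(-728, 9)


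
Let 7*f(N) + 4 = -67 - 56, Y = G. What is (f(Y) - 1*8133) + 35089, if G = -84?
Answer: 188565/7 ≈ 26938.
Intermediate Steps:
Y = -84
f(N) = -127/7 (f(N) = -4/7 + (-67 - 56)/7 = -4/7 + (⅐)*(-123) = -4/7 - 123/7 = -127/7)
(f(Y) - 1*8133) + 35089 = (-127/7 - 1*8133) + 35089 = (-127/7 - 8133) + 35089 = -57058/7 + 35089 = 188565/7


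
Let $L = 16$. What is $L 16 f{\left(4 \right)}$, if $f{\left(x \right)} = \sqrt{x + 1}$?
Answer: $256 \sqrt{5} \approx 572.43$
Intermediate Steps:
$f{\left(x \right)} = \sqrt{1 + x}$
$L 16 f{\left(4 \right)} = 16 \cdot 16 \sqrt{1 + 4} = 256 \sqrt{5}$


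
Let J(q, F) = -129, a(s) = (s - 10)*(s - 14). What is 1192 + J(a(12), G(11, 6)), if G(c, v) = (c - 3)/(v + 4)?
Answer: 1063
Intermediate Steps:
G(c, v) = (-3 + c)/(4 + v)
a(s) = (-14 + s)*(-10 + s) (a(s) = (-10 + s)*(-14 + s) = (-14 + s)*(-10 + s))
1192 + J(a(12), G(11, 6)) = 1192 - 129 = 1063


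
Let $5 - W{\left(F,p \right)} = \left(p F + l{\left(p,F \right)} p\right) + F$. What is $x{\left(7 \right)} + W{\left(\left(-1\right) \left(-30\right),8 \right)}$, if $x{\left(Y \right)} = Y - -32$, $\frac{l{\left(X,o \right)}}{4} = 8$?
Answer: $-482$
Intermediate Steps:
$l{\left(X,o \right)} = 32$ ($l{\left(X,o \right)} = 4 \cdot 8 = 32$)
$W{\left(F,p \right)} = 5 - F - 32 p - F p$ ($W{\left(F,p \right)} = 5 - \left(\left(p F + 32 p\right) + F\right) = 5 - \left(\left(F p + 32 p\right) + F\right) = 5 - \left(\left(32 p + F p\right) + F\right) = 5 - \left(F + 32 p + F p\right) = 5 - F - 32 p - F p$)
$x{\left(Y \right)} = 32 + Y$ ($x{\left(Y \right)} = Y + 32 = 32 + Y$)
$x{\left(7 \right)} + W{\left(\left(-1\right) \left(-30\right),8 \right)} = \left(32 + 7\right) - \left(251 + 30 + \left(-1\right) \left(-30\right) 8\right) = 39 - \left(281 + 240\right) = 39 - 521 = -482$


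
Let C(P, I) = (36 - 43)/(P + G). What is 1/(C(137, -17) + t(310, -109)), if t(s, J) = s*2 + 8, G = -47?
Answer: 90/56513 ≈ 0.0015926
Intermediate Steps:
t(s, J) = 8 + 2*s (t(s, J) = 2*s + 8 = 8 + 2*s)
C(P, I) = -7/(-47 + P) (C(P, I) = (36 - 43)/(P - 47) = -7/(-47 + P))
1/(C(137, -17) + t(310, -109)) = 1/(-7/(-47 + 137) + (8 + 2*310)) = 1/(-7/90 + (8 + 620)) = 1/(-7*1/90 + 628) = 1/(-7/90 + 628) = 1/(56513/90) = 90/56513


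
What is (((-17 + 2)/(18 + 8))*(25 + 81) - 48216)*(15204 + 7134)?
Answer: -14019395814/13 ≈ -1.0784e+9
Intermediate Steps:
(((-17 + 2)/(18 + 8))*(25 + 81) - 48216)*(15204 + 7134) = (-15/26*106 - 48216)*22338 = (-795/13 - 48216)*22338 = -627603/13*22338 = -14019395814/13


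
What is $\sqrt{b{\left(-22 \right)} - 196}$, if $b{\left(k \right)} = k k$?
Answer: $12 \sqrt{2} \approx 16.971$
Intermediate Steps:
$b{\left(k \right)} = k^{2}$
$\sqrt{b{\left(-22 \right)} - 196} = \sqrt{\left(-22\right)^{2} - 196} = \sqrt{484 - 196} = \sqrt{288} = 12 \sqrt{2}$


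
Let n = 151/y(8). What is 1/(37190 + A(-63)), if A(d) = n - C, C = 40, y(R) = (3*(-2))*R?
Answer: 48/1783049 ≈ 2.6920e-5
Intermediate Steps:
y(R) = -6*R
n = -151/48 (n = 151/((-6*8)) = 151/(-48) = 151*(-1/48) = -151/48 ≈ -3.1458)
A(d) = -2071/48 (A(d) = -151/48 - 1*40 = -151/48 - 40 = -2071/48)
1/(37190 + A(-63)) = 1/(37190 - 2071/48) = 1/(1783049/48) = 48/1783049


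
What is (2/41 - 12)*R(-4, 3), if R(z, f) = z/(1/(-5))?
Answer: -9800/41 ≈ -239.02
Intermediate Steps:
R(z, f) = -5*z (R(z, f) = z/(-⅕) = z*(-5) = -5*z)
(2/41 - 12)*R(-4, 3) = (2/41 - 12)*(-5*(-4)) = (2*(1/41) - 12)*20 = (2/41 - 12)*20 = -490/41*20 = -9800/41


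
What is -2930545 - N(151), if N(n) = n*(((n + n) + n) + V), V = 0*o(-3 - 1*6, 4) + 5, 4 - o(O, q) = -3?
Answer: -2999703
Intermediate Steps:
o(O, q) = 7 (o(O, q) = 4 - 1*(-3) = 4 + 3 = 7)
V = 5 (V = 0*7 + 5 = 0 + 5 = 5)
N(n) = n*(5 + 3*n) (N(n) = n*(((n + n) + n) + 5) = n*((2*n + n) + 5) = n*(3*n + 5) = n*(5 + 3*n))
-2930545 - N(151) = -2930545 - 151*(5 + 3*151) = -2930545 - 151*(5 + 453) = -2930545 - 151*458 = -2930545 - 1*69158 = -2930545 - 69158 = -2999703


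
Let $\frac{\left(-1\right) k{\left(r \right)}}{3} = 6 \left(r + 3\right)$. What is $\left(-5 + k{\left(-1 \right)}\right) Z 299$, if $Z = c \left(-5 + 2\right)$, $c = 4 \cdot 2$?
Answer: $294216$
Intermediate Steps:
$c = 8$
$k{\left(r \right)} = -54 - 18 r$ ($k{\left(r \right)} = - 3 \cdot 6 \left(r + 3\right) = - 3 \cdot 6 \left(3 + r\right) = - 3 \left(18 + 6 r\right) = -54 - 18 r$)
$Z = -24$ ($Z = 8 \left(-5 + 2\right) = 8 \left(-3\right) = -24$)
$\left(-5 + k{\left(-1 \right)}\right) Z 299 = \left(-5 - 36\right) \left(-24\right) 299 = \left(-41\right) \left(-24\right) 299 = 984 \cdot 299 = 294216$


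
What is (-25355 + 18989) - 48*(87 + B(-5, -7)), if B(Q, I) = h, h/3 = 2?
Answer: -10830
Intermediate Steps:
h = 6 (h = 3*2 = 6)
B(Q, I) = 6
(-25355 + 18989) - 48*(87 + B(-5, -7)) = (-25355 + 18989) - 48*(87 + 6) = -6366 - 48*93 = -6366 - 4464 = -10830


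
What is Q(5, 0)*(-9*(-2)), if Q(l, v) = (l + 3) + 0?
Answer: 144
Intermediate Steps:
Q(l, v) = 3 + l (Q(l, v) = (3 + l) + 0 = 3 + l)
Q(5, 0)*(-9*(-2)) = (3 + 5)*(-9*(-2)) = 8*18 = 144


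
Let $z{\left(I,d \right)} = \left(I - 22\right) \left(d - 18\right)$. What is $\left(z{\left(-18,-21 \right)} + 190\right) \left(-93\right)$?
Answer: $-162750$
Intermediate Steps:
$z{\left(I,d \right)} = \left(-22 + I\right) \left(-18 + d\right)$
$\left(z{\left(-18,-21 \right)} + 190\right) \left(-93\right) = \left(\left(396 - -462 - -324 - -378\right) + 190\right) \left(-93\right) = \left(\left(396 + 462 + 324 + 378\right) + 190\right) \left(-93\right) = \left(1560 + 190\right) \left(-93\right) = 1750 \left(-93\right) = -162750$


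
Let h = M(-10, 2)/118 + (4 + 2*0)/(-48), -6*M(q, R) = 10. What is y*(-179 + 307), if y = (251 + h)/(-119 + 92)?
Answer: -1894816/1593 ≈ -1189.5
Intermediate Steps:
M(q, R) = -5/3 (M(q, R) = -1/6*10 = -5/3)
h = -23/236 (h = -5/3/118 + (4 + 2*0)/(-48) = -5/3*1/118 + (4 + 0)*(-1/48) = -5/354 + 4*(-1/48) = -5/354 - 1/12 = -23/236 ≈ -0.097458)
y = -59213/6372 (y = (251 - 23/236)/(-119 + 92) = (59213/236)/(-27) = (59213/236)*(-1/27) = -59213/6372 ≈ -9.2927)
y*(-179 + 307) = -59213*(-179 + 307)/6372 = -59213/6372*128 = -1894816/1593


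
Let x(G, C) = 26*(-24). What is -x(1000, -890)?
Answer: 624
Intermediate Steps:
x(G, C) = -624
-x(1000, -890) = -1*(-624) = 624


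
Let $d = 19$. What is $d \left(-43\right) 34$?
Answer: $-27778$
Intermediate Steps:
$d \left(-43\right) 34 = 19 \left(-43\right) 34 = \left(-817\right) 34 = -27778$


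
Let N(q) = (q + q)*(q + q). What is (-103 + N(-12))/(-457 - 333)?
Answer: -473/790 ≈ -0.59873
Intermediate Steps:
N(q) = 4*q**2 (N(q) = (2*q)*(2*q) = 4*q**2)
(-103 + N(-12))/(-457 - 333) = (-103 + 4*(-12)**2)/(-457 - 333) = (-103 + 4*144)/(-790) = (-103 + 576)*(-1/790) = 473*(-1/790) = -473/790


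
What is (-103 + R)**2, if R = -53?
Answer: 24336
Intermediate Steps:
(-103 + R)**2 = (-103 - 53)**2 = (-156)**2 = 24336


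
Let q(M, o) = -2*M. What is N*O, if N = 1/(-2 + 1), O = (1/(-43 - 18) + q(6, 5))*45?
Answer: 32985/61 ≈ 540.74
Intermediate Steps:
O = -32985/61 (O = (1/(-43 - 18) - 2*6)*45 = (1/(-61) - 12)*45 = (-1/61 - 12)*45 = -733/61*45 = -32985/61 ≈ -540.74)
N = -1 (N = 1/(-1) = -1)
N*O = -1*(-32985/61) = 32985/61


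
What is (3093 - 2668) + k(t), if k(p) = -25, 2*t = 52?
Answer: 400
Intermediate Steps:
t = 26 (t = (½)*52 = 26)
(3093 - 2668) + k(t) = (3093 - 2668) - 25 = 425 - 25 = 400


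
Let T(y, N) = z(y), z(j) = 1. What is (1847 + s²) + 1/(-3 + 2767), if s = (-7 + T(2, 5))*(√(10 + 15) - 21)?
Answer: 30578133/2764 ≈ 11063.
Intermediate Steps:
T(y, N) = 1
s = 96 (s = (-7 + 1)*(√(10 + 15) - 21) = -6*(√25 - 21) = -6*(5 - 21) = -6*(-16) = 96)
(1847 + s²) + 1/(-3 + 2767) = (1847 + 96²) + 1/(-3 + 2767) = (1847 + 9216) + 1/2764 = 11063 + 1/2764 = 30578133/2764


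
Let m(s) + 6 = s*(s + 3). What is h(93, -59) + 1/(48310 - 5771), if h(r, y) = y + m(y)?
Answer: 137783822/42539 ≈ 3239.0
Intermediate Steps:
m(s) = -6 + s*(3 + s) (m(s) = -6 + s*(s + 3) = -6 + s*(3 + s))
h(r, y) = -6 + y**2 + 4*y (h(r, y) = y + (-6 + y**2 + 3*y) = -6 + y**2 + 4*y)
h(93, -59) + 1/(48310 - 5771) = (-6 + (-59)**2 + 4*(-59)) + 1/(48310 - 5771) = (-6 + 3481 - 236) + 1/42539 = 3239 + 1/42539 = 137783822/42539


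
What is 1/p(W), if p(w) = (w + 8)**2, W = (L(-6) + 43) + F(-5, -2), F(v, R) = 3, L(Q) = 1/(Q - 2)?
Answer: 64/185761 ≈ 0.00034453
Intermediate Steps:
L(Q) = 1/(-2 + Q)
W = 367/8 (W = (1/(-2 - 6) + 43) + 3 = (1/(-8) + 43) + 3 = (-1/8 + 43) + 3 = 343/8 + 3 = 367/8 ≈ 45.875)
p(w) = (8 + w)**2
1/p(W) = 1/((8 + 367/8)**2) = 1/((431/8)**2) = 1/(185761/64) = 64/185761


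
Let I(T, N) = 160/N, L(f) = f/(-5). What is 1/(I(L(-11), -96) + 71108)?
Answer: 3/213319 ≈ 1.4063e-5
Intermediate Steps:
L(f) = -f/5 (L(f) = f*(-1/5) = -f/5)
1/(I(L(-11), -96) + 71108) = 1/(160/(-96) + 71108) = 1/(160*(-1/96) + 71108) = 1/(-5/3 + 71108) = 1/(213319/3) = 3/213319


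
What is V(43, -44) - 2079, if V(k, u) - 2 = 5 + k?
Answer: -2029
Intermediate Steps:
V(k, u) = 7 + k (V(k, u) = 2 + (5 + k) = 7 + k)
V(43, -44) - 2079 = (7 + 43) - 2079 = 50 - 2079 = -2029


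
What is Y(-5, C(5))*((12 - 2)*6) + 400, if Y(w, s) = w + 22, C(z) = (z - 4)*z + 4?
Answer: 1420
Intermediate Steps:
C(z) = 4 + z*(-4 + z) (C(z) = (-4 + z)*z + 4 = z*(-4 + z) + 4 = 4 + z*(-4 + z))
Y(w, s) = 22 + w
Y(-5, C(5))*((12 - 2)*6) + 400 = (22 - 5)*((12 - 2)*6) + 400 = 17*(10*6) + 400 = 17*60 + 400 = 1020 + 400 = 1420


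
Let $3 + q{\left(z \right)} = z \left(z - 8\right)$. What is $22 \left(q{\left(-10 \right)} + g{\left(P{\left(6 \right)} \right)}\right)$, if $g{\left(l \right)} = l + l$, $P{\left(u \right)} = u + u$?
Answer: $4422$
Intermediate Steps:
$P{\left(u \right)} = 2 u$
$g{\left(l \right)} = 2 l$
$q{\left(z \right)} = -3 + z \left(-8 + z\right)$ ($q{\left(z \right)} = -3 + z \left(z - 8\right) = -3 + z \left(-8 + z\right)$)
$22 \left(q{\left(-10 \right)} + g{\left(P{\left(6 \right)} \right)}\right) = 22 \left(\left(-3 + \left(-10\right)^{2} - -80\right) + 2 \cdot 2 \cdot 6\right) = 22 \left(\left(-3 + 100 + 80\right) + 2 \cdot 12\right) = 22 \left(177 + 24\right) = 22 \cdot 201 = 4422$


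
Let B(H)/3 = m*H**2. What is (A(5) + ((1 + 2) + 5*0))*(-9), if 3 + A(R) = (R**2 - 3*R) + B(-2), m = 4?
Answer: -522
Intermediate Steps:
B(H) = 12*H**2 (B(H) = 3*(4*H**2) = 12*H**2)
A(R) = 45 + R**2 - 3*R (A(R) = -3 + ((R**2 - 3*R) + 12*(-2)**2) = -3 + ((R**2 - 3*R) + 12*4) = -3 + ((R**2 - 3*R) + 48) = -3 + (48 + R**2 - 3*R) = 45 + R**2 - 3*R)
(A(5) + ((1 + 2) + 5*0))*(-9) = ((45 + 5**2 - 3*5) + ((1 + 2) + 5*0))*(-9) = ((45 + 25 - 15) + (3 + 0))*(-9) = (55 + 3)*(-9) = 58*(-9) = -522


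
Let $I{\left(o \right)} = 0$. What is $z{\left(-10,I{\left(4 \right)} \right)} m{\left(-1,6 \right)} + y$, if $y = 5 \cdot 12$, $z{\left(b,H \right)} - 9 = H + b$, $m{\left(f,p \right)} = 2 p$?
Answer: $48$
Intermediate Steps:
$z{\left(b,H \right)} = 9 + H + b$ ($z{\left(b,H \right)} = 9 + \left(H + b\right) = 9 + H + b$)
$y = 60$
$z{\left(-10,I{\left(4 \right)} \right)} m{\left(-1,6 \right)} + y = \left(9 + 0 - 10\right) 2 \cdot 6 + 60 = \left(-1\right) 12 + 60 = -12 + 60 = 48$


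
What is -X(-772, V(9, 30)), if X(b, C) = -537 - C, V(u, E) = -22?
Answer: 515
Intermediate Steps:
-X(-772, V(9, 30)) = -(-537 - 1*(-22)) = -(-537 + 22) = -1*(-515) = 515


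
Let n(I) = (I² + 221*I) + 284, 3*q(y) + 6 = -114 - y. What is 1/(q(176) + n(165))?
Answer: 3/191626 ≈ 1.5656e-5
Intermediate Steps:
q(y) = -40 - y/3 (q(y) = -2 + (-114 - y)/3 = -2 + (-38 - y/3) = -40 - y/3)
n(I) = 284 + I² + 221*I
1/(q(176) + n(165)) = 1/((-40 - ⅓*176) + (284 + 165² + 221*165)) = 1/((-40 - 176/3) + (284 + 27225 + 36465)) = 1/(-296/3 + 63974) = 1/(191626/3) = 3/191626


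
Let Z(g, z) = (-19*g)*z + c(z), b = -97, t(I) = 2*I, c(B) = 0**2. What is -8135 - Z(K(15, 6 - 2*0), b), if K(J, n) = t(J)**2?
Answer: -1666835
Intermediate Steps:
c(B) = 0
K(J, n) = 4*J**2 (K(J, n) = (2*J)**2 = 4*J**2)
Z(g, z) = -19*g*z (Z(g, z) = (-19*g)*z + 0 = -19*g*z + 0 = -19*g*z)
-8135 - Z(K(15, 6 - 2*0), b) = -8135 - (-19)*4*15**2*(-97) = -8135 - (-19)*4*225*(-97) = -8135 - (-19)*900*(-97) = -8135 - 1*1658700 = -8135 - 1658700 = -1666835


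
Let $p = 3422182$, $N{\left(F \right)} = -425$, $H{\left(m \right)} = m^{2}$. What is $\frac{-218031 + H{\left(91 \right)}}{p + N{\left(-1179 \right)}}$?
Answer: $- \frac{209750}{3421757} \approx -0.061299$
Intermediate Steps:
$\frac{-218031 + H{\left(91 \right)}}{p + N{\left(-1179 \right)}} = \frac{-218031 + 91^{2}}{3422182 - 425} = \frac{-218031 + 8281}{3421757} = \left(-209750\right) \frac{1}{3421757} = - \frac{209750}{3421757}$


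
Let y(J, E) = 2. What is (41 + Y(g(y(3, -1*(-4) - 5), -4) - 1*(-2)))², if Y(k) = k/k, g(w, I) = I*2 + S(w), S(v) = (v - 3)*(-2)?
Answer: 1764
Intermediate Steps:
S(v) = 6 - 2*v (S(v) = (-3 + v)*(-2) = 6 - 2*v)
g(w, I) = 6 - 2*w + 2*I (g(w, I) = I*2 + (6 - 2*w) = 2*I + (6 - 2*w) = 6 - 2*w + 2*I)
Y(k) = 1
(41 + Y(g(y(3, -1*(-4) - 5), -4) - 1*(-2)))² = (41 + 1)² = 42² = 1764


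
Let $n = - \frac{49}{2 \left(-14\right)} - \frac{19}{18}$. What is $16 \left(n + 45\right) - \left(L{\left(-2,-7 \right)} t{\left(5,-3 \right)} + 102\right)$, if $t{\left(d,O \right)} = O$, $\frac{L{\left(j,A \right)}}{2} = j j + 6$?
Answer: $\frac{6202}{9} \approx 689.11$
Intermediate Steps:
$L{\left(j,A \right)} = 12 + 2 j^{2}$ ($L{\left(j,A \right)} = 2 \left(j j + 6\right) = 2 \left(j^{2} + 6\right) = 2 \left(6 + j^{2}\right) = 12 + 2 j^{2}$)
$n = \frac{25}{36}$ ($n = - \frac{49}{-28} - \frac{19}{18} = \left(-49\right) \left(- \frac{1}{28}\right) - \frac{19}{18} = \frac{7}{4} - \frac{19}{18} = \frac{25}{36} \approx 0.69444$)
$16 \left(n + 45\right) - \left(L{\left(-2,-7 \right)} t{\left(5,-3 \right)} + 102\right) = 16 \left(\frac{25}{36} + 45\right) - \left(\left(12 + 2 \left(-2\right)^{2}\right) \left(-3\right) + 102\right) = 16 \cdot \frac{1645}{36} - \left(\left(12 + 2 \cdot 4\right) \left(-3\right) + 102\right) = \frac{6580}{9} - \left(\left(12 + 8\right) \left(-3\right) + 102\right) = \frac{6580}{9} - \left(20 \left(-3\right) + 102\right) = \frac{6580}{9} - \left(-60 + 102\right) = \frac{6580}{9} - 42 = \frac{6202}{9}$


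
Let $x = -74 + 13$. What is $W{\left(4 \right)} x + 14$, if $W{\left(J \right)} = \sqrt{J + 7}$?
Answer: $14 - 61 \sqrt{11} \approx -188.31$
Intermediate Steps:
$x = -61$
$W{\left(J \right)} = \sqrt{7 + J}$
$W{\left(4 \right)} x + 14 = \sqrt{7 + 4} \left(-61\right) + 14 = \sqrt{11} \left(-61\right) + 14 = - 61 \sqrt{11} + 14 = 14 - 61 \sqrt{11}$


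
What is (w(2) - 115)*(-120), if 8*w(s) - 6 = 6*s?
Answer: 13530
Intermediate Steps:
w(s) = ¾ + 3*s/4 (w(s) = ¾ + (6*s)/8 = ¾ + 3*s/4)
(w(2) - 115)*(-120) = ((¾ + (¾)*2) - 115)*(-120) = ((¾ + 3/2) - 115)*(-120) = (9/4 - 115)*(-120) = -451/4*(-120) = 13530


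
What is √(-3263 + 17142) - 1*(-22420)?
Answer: 22420 + √13879 ≈ 22538.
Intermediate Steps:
√(-3263 + 17142) - 1*(-22420) = √13879 + 22420 = 22420 + √13879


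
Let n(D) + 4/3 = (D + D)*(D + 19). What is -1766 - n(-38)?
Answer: -9626/3 ≈ -3208.7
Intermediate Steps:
n(D) = -4/3 + 2*D*(19 + D) (n(D) = -4/3 + (D + D)*(D + 19) = -4/3 + (2*D)*(19 + D) = -4/3 + 2*D*(19 + D))
-1766 - n(-38) = -1766 - (-4/3 + 2*(-38)² + 38*(-38)) = -1766 - (-4/3 + 2*1444 - 1444) = -1766 - (-4/3 + 2888 - 1444) = -1766 - 1*4328/3 = -1766 - 4328/3 = -9626/3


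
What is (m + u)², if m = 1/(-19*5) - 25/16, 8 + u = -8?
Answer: 713477521/2310400 ≈ 308.81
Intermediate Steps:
u = -16 (u = -8 - 8 = -16)
m = -2391/1520 (m = -1/19*⅕ - 25*1/16 = -1/95 - 25/16 = -2391/1520 ≈ -1.5730)
(m + u)² = (-2391/1520 - 16)² = (-26711/1520)² = 713477521/2310400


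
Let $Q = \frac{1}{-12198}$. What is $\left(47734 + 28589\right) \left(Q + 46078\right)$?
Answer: $\frac{752597594177}{214} \approx 3.5168 \cdot 10^{9}$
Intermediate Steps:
$Q = - \frac{1}{12198} \approx -8.1981 \cdot 10^{-5}$
$\left(47734 + 28589\right) \left(Q + 46078\right) = \left(47734 + 28589\right) \left(- \frac{1}{12198} + 46078\right) = 76323 \cdot \frac{562059443}{12198} = \frac{752597594177}{214}$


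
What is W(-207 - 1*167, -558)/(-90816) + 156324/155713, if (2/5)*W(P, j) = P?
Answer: 1303846549/1285566528 ≈ 1.0142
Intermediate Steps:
W(P, j) = 5*P/2
W(-207 - 1*167, -558)/(-90816) + 156324/155713 = (5*(-207 - 1*167)/2)/(-90816) + 156324/155713 = (5*(-207 - 167)/2)*(-1/90816) + 156324*(1/155713) = ((5/2)*(-374))*(-1/90816) + 156324/155713 = -935*(-1/90816) + 156324/155713 = 85/8256 + 156324/155713 = 1303846549/1285566528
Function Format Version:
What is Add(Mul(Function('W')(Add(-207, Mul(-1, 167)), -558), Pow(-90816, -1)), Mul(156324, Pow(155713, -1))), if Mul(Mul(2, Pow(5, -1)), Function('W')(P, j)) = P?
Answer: Rational(1303846549, 1285566528) ≈ 1.0142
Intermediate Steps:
Function('W')(P, j) = Mul(Rational(5, 2), P)
Add(Mul(Function('W')(Add(-207, Mul(-1, 167)), -558), Pow(-90816, -1)), Mul(156324, Pow(155713, -1))) = Add(Mul(Mul(Rational(5, 2), Add(-207, Mul(-1, 167))), Pow(-90816, -1)), Mul(156324, Pow(155713, -1))) = Add(Mul(Mul(Rational(5, 2), Add(-207, -167)), Rational(-1, 90816)), Mul(156324, Rational(1, 155713))) = Add(Mul(Mul(Rational(5, 2), -374), Rational(-1, 90816)), Rational(156324, 155713)) = Add(Mul(-935, Rational(-1, 90816)), Rational(156324, 155713)) = Add(Rational(85, 8256), Rational(156324, 155713)) = Rational(1303846549, 1285566528)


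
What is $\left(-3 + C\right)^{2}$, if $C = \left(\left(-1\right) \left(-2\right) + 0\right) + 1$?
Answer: $0$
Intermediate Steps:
$C = 3$ ($C = \left(2 + 0\right) + 1 = 2 + 1 = 3$)
$\left(-3 + C\right)^{2} = \left(-3 + 3\right)^{2} = 0^{2} = 0$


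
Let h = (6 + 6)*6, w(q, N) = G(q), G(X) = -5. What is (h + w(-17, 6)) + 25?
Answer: 92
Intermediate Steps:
w(q, N) = -5
h = 72 (h = 12*6 = 72)
(h + w(-17, 6)) + 25 = (72 - 5) + 25 = 67 + 25 = 92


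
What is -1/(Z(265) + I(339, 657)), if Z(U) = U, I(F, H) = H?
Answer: -1/922 ≈ -0.0010846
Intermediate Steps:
-1/(Z(265) + I(339, 657)) = -1/(265 + 657) = -1/922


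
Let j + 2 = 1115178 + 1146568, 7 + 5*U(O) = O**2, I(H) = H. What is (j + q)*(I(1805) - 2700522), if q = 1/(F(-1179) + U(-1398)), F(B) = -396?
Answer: -11917176517263670401/1952417 ≈ -6.1038e+12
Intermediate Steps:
U(O) = -7/5 + O**2/5
j = 2261744 (j = -2 + (1115178 + 1146568) = -2 + 2261746 = 2261744)
q = 5/1952417 (q = 1/(-396 + (-7/5 + (1/5)*(-1398)**2)) = 1/(-396 + (-7/5 + (1/5)*1954404)) = 1/(-396 + (-7/5 + 1954404/5)) = 1/(-396 + 1954397/5) = 1/(1952417/5) = 5/1952417 ≈ 2.5609e-6)
(j + q)*(I(1805) - 2700522) = (2261744 + 5/1952417)*(1805 - 2700522) = (4415867435253/1952417)*(-2698717) = -11917176517263670401/1952417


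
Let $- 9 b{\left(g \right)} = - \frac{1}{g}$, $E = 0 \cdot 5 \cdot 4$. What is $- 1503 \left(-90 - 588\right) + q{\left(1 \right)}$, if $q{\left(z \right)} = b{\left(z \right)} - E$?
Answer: $\frac{9171307}{9} \approx 1.019 \cdot 10^{6}$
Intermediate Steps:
$E = 0$ ($E = 0 \cdot 4 = 0$)
$b{\left(g \right)} = \frac{1}{9 g}$ ($b{\left(g \right)} = - \frac{\left(-1\right) \frac{1}{g}}{9} = \frac{1}{9 g}$)
$q{\left(z \right)} = \frac{1}{9 z}$ ($q{\left(z \right)} = \frac{1}{9 z} - 0 = \frac{1}{9 z} + 0 = \frac{1}{9 z}$)
$- 1503 \left(-90 - 588\right) + q{\left(1 \right)} = - 1503 \left(-90 - 588\right) + \frac{1}{9 \cdot 1} = \left(-1503\right) \left(-678\right) + \frac{1}{9} \cdot 1 = 1019034 + \frac{1}{9} = \frac{9171307}{9}$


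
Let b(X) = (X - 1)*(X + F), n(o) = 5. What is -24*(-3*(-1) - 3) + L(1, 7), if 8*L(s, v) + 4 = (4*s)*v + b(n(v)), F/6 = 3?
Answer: 29/2 ≈ 14.500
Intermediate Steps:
F = 18 (F = 6*3 = 18)
b(X) = (-1 + X)*(18 + X) (b(X) = (X - 1)*(X + 18) = (-1 + X)*(18 + X))
L(s, v) = 11 + s*v/2 (L(s, v) = -½ + ((4*s)*v + (-18 + 5² + 17*5))/8 = -½ + (4*s*v + (-18 + 25 + 85))/8 = -½ + (4*s*v + 92)/8 = -½ + (92 + 4*s*v)/8 = -½ + (23/2 + s*v/2) = 11 + s*v/2)
-24*(-3*(-1) - 3) + L(1, 7) = -24*(-3*(-1) - 3) + (11 + (½)*1*7) = -24*(3 - 3) + (11 + 7/2) = -24*0 + 29/2 = 0 + 29/2 = 29/2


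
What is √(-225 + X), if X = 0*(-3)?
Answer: 15*I ≈ 15.0*I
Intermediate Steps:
X = 0
√(-225 + X) = √(-225 + 0) = √(-225) = 15*I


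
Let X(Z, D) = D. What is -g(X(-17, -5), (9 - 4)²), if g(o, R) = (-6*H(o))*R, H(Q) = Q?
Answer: -750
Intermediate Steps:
g(o, R) = -6*R*o (g(o, R) = (-6*o)*R = -6*R*o)
-g(X(-17, -5), (9 - 4)²) = -(-6)*(9 - 4)²*(-5) = -(-6)*5²*(-5) = -(-6)*25*(-5) = -1*750 = -750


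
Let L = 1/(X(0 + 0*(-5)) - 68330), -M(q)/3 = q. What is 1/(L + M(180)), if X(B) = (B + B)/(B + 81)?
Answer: -68330/36898201 ≈ -0.0018519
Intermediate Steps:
X(B) = 2*B/(81 + B) (X(B) = (2*B)/(81 + B) = 2*B/(81 + B))
M(q) = -3*q
L = -1/68330 (L = 1/(2*(0 + 0*(-5))/(81 + (0 + 0*(-5))) - 68330) = 1/(2*(0 + 0)/(81 + (0 + 0)) - 68330) = 1/(2*0/(81 + 0) - 68330) = 1/(2*0/81 - 68330) = 1/(2*0*(1/81) - 68330) = 1/(0 - 68330) = 1/(-68330) = -1/68330 ≈ -1.4635e-5)
1/(L + M(180)) = 1/(-1/68330 - 3*180) = 1/(-1/68330 - 540) = 1/(-36898201/68330) = -68330/36898201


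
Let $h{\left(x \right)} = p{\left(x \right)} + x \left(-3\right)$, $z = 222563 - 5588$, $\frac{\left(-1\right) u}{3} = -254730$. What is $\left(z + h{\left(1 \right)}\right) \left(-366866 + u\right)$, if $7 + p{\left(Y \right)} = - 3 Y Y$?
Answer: $86204209688$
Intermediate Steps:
$u = 764190$ ($u = \left(-3\right) \left(-254730\right) = 764190$)
$z = 216975$
$p{\left(Y \right)} = -7 - 3 Y^{2}$ ($p{\left(Y \right)} = -7 + - 3 Y Y = -7 - 3 Y^{2}$)
$h{\left(x \right)} = -7 - 3 x - 3 x^{2}$ ($h{\left(x \right)} = \left(-7 - 3 x^{2}\right) + x \left(-3\right) = \left(-7 - 3 x^{2}\right) - 3 x = -7 - 3 x - 3 x^{2}$)
$\left(z + h{\left(1 \right)}\right) \left(-366866 + u\right) = \left(216975 - \left(10 + 3\right)\right) \left(-366866 + 764190\right) = \left(216975 - 13\right) 397324 = 216962 \cdot 397324 = 86204209688$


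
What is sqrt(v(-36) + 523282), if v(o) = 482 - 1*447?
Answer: sqrt(523317) ≈ 723.41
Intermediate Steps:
v(o) = 35 (v(o) = 482 - 447 = 35)
sqrt(v(-36) + 523282) = sqrt(35 + 523282) = sqrt(523317)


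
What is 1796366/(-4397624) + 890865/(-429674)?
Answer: -1384162063/557716852 ≈ -2.4818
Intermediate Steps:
1796366/(-4397624) + 890865/(-429674) = 1796366*(-1/4397624) + 890865*(-1/429674) = -7423/18172 - 890865/429674 = -1384162063/557716852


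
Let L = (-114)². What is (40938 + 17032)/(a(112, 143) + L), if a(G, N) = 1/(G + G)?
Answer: 2597056/582221 ≈ 4.4606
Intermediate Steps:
L = 12996
a(G, N) = 1/(2*G)
(40938 + 17032)/(a(112, 143) + L) = (40938 + 17032)/((½)/112 + 12996) = 57970/((½)*(1/112) + 12996) = 57970/(1/224 + 12996) = 57970/(2911105/224) = 57970*(224/2911105) = 2597056/582221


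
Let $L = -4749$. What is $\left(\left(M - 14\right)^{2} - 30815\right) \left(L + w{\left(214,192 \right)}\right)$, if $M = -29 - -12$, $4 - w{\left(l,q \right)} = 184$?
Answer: $147150366$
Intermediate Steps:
$w{\left(l,q \right)} = -180$ ($w{\left(l,q \right)} = 4 - 184 = -180$)
$M = -17$ ($M = -29 + 12 = -17$)
$\left(\left(M - 14\right)^{2} - 30815\right) \left(L + w{\left(214,192 \right)}\right) = \left(\left(-17 - 14\right)^{2} - 30815\right) \left(-4749 - 180\right) = \left(\left(-31\right)^{2} - 30815\right) \left(-4929\right) = \left(961 - 30815\right) \left(-4929\right) = \left(-29854\right) \left(-4929\right) = 147150366$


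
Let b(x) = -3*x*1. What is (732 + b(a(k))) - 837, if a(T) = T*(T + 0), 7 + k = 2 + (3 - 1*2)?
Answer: -153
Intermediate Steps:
k = -4 (k = -7 + (2 + (3 - 1*2)) = -7 + (2 + (3 - 2)) = -7 + (2 + 1) = -7 + 3 = -4)
a(T) = T² (a(T) = T*T = T²)
b(x) = -3*x
(732 + b(a(k))) - 837 = (732 - 3*(-4)²) - 837 = (732 - 3*16) - 837 = (732 - 48) - 837 = 684 - 837 = -153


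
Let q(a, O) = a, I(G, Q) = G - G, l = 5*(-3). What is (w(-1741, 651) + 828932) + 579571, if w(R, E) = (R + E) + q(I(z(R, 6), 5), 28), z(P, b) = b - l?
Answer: 1407413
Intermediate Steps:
l = -15
z(P, b) = 15 + b (z(P, b) = b - 1*(-15) = b + 15 = 15 + b)
I(G, Q) = 0
w(R, E) = E + R (w(R, E) = (R + E) + 0 = (E + R) + 0 = E + R)
(w(-1741, 651) + 828932) + 579571 = ((651 - 1741) + 828932) + 579571 = (-1090 + 828932) + 579571 = 827842 + 579571 = 1407413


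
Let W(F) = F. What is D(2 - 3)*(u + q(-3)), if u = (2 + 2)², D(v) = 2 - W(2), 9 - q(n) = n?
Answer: 0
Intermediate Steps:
q(n) = 9 - n
D(v) = 0 (D(v) = 2 - 1*2 = 2 - 2 = 0)
u = 16 (u = 4² = 16)
D(2 - 3)*(u + q(-3)) = 0*(16 + (9 - 1*(-3))) = 0*(16 + (9 + 3)) = 0*(16 + 12) = 0*28 = 0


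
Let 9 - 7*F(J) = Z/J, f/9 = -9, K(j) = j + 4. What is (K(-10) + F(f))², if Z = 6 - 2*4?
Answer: 7155625/321489 ≈ 22.258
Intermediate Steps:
Z = -2 (Z = 6 - 8 = -2)
K(j) = 4 + j
f = -81 (f = 9*(-9) = -81)
F(J) = 9/7 + 2/(7*J) (F(J) = 9/7 - (-2)/(7*J) = 9/7 + 2/(7*J))
(K(-10) + F(f))² = ((4 - 10) + (⅐)*(2 + 9*(-81))/(-81))² = (-6 + (⅐)*(-1/81)*(2 - 729))² = (-6 + (⅐)*(-1/81)*(-727))² = (-6 + 727/567)² = (-2675/567)² = 7155625/321489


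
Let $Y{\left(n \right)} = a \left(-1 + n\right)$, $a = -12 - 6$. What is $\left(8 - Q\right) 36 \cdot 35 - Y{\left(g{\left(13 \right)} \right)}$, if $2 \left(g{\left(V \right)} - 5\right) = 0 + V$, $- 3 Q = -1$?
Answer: $9849$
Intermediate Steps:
$Q = \frac{1}{3}$ ($Q = \left(- \frac{1}{3}\right) \left(-1\right) = \frac{1}{3} \approx 0.33333$)
$a = -18$ ($a = -12 - 6 = -18$)
$g{\left(V \right)} = 5 + \frac{V}{2}$ ($g{\left(V \right)} = 5 + \frac{0 + V}{2} = 5 + \frac{V}{2}$)
$Y{\left(n \right)} = 18 - 18 n$ ($Y{\left(n \right)} = - 18 \left(-1 + n\right) = 18 - 18 n$)
$\left(8 - Q\right) 36 \cdot 35 - Y{\left(g{\left(13 \right)} \right)} = \left(8 - \frac{1}{3}\right) 36 \cdot 35 - \left(18 - 18 \left(5 + \frac{1}{2} \cdot 13\right)\right) = \left(8 - \frac{1}{3}\right) 36 \cdot 35 - \left(18 - 18 \left(5 + \frac{13}{2}\right)\right) = \frac{23}{3} \cdot 36 \cdot 35 - \left(18 - 207\right) = 276 \cdot 35 - \left(18 - 207\right) = 9660 - -189 = 9660 + 189 = 9849$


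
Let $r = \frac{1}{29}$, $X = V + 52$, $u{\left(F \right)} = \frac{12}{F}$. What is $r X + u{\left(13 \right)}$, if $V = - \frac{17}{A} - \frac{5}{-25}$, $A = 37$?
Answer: $\frac{188816}{69745} \approx 2.7072$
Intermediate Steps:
$V = - \frac{48}{185}$ ($V = - \frac{17}{37} - \frac{5}{-25} = \left(-17\right) \frac{1}{37} - - \frac{1}{5} = - \frac{17}{37} + \frac{1}{5} = - \frac{48}{185} \approx -0.25946$)
$X = \frac{9572}{185}$ ($X = - \frac{48}{185} + 52 = \frac{9572}{185} \approx 51.741$)
$r = \frac{1}{29} \approx 0.034483$
$r X + u{\left(13 \right)} = \frac{1}{29} \cdot \frac{9572}{185} + \frac{12}{13} = \frac{9572}{5365} + 12 \cdot \frac{1}{13} = \frac{9572}{5365} + \frac{12}{13} = \frac{188816}{69745}$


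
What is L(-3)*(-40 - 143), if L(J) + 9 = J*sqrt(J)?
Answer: 1647 + 549*I*sqrt(3) ≈ 1647.0 + 950.9*I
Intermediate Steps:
L(J) = -9 + J**(3/2) (L(J) = -9 + J*sqrt(J) = -9 + J**(3/2))
L(-3)*(-40 - 143) = (-9 + (-3)**(3/2))*(-40 - 143) = (-9 - 3*I*sqrt(3))*(-183) = 1647 + 549*I*sqrt(3)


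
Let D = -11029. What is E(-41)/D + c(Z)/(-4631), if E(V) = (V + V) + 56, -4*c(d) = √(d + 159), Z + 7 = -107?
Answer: 26/11029 + 3*√5/18524 ≈ 0.0027196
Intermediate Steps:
Z = -114 (Z = -7 - 107 = -114)
c(d) = -√(159 + d)/4 (c(d) = -√(d + 159)/4 = -√(159 + d)/4)
E(V) = 56 + 2*V (E(V) = 2*V + 56 = 56 + 2*V)
E(-41)/D + c(Z)/(-4631) = (56 + 2*(-41))/(-11029) - √(159 - 114)/4/(-4631) = (56 - 82)*(-1/11029) - 3*√5/4*(-1/4631) = -26*(-1/11029) - 3*√5/4*(-1/4631) = 26/11029 - 3*√5/4*(-1/4631) = 26/11029 + 3*√5/18524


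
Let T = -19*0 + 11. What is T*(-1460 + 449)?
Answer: -11121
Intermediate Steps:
T = 11 (T = 0 + 11 = 11)
T*(-1460 + 449) = 11*(-1460 + 449) = 11*(-1011) = -11121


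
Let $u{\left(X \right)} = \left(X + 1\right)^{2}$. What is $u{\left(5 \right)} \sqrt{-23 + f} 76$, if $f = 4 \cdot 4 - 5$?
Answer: $5472 i \sqrt{3} \approx 9477.8 i$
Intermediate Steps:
$u{\left(X \right)} = \left(1 + X\right)^{2}$
$f = 11$ ($f = 16 - 5 = 11$)
$u{\left(5 \right)} \sqrt{-23 + f} 76 = \left(1 + 5\right)^{2} \sqrt{-23 + 11} \cdot 76 = 6^{2} \sqrt{-12} \cdot 76 = 36 \cdot 2 i \sqrt{3} \cdot 76 = 72 i \sqrt{3} \cdot 76 = 5472 i \sqrt{3}$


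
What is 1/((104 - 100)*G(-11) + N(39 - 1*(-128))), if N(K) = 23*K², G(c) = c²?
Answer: 1/641931 ≈ 1.5578e-6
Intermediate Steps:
1/((104 - 100)*G(-11) + N(39 - 1*(-128))) = 1/((104 - 100)*(-11)² + 23*(39 - 1*(-128))²) = 1/(4*121 + 23*(39 + 128)²) = 1/(484 + 23*167²) = 1/(484 + 23*27889) = 1/(484 + 641447) = 1/641931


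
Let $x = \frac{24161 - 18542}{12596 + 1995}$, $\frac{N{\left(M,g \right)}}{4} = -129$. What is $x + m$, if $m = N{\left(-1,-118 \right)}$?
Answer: $- \frac{7523337}{14591} \approx -515.62$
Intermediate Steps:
$N{\left(M,g \right)} = -516$ ($N{\left(M,g \right)} = 4 \left(-129\right) = -516$)
$m = -516$
$x = \frac{5619}{14591} \approx 0.3851$
$x + m = \frac{5619}{14591} - 516 = - \frac{7523337}{14591}$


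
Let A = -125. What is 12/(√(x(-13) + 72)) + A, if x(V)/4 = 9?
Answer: -125 + 2*√3/3 ≈ -123.85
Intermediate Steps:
x(V) = 36 (x(V) = 4*9 = 36)
12/(√(x(-13) + 72)) + A = 12/(√(36 + 72)) - 125 = 12/(√108) - 125 = 12/((6*√3)) - 125 = 12*(√3/18) - 125 = 2*√3/3 - 125 = -125 + 2*√3/3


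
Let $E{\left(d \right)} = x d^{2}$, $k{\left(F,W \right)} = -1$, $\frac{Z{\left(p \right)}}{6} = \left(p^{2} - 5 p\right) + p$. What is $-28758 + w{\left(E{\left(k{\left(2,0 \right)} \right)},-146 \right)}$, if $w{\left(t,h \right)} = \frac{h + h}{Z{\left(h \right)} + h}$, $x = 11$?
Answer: $- \frac{25853444}{899} \approx -28758.0$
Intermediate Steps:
$Z{\left(p \right)} = - 24 p + 6 p^{2}$ ($Z{\left(p \right)} = 6 \left(\left(p^{2} - 5 p\right) + p\right) = 6 \left(p^{2} - 4 p\right) = - 24 p + 6 p^{2}$)
$E{\left(d \right)} = 11 d^{2}$
$w{\left(t,h \right)} = \frac{2 h}{h + 6 h \left(-4 + h\right)}$ ($w{\left(t,h \right)} = \frac{h + h}{6 h \left(-4 + h\right) + h} = \frac{2 h}{h + 6 h \left(-4 + h\right)}$)
$-28758 + w{\left(E{\left(k{\left(2,0 \right)} \right)},-146 \right)} = -28758 + \frac{2}{-23 + 6 \left(-146\right)} = -28758 + \frac{2}{-23 - 876} = -28758 + \frac{2}{-899} = -28758 + 2 \left(- \frac{1}{899}\right) = -28758 - \frac{2}{899} = - \frac{25853444}{899}$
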